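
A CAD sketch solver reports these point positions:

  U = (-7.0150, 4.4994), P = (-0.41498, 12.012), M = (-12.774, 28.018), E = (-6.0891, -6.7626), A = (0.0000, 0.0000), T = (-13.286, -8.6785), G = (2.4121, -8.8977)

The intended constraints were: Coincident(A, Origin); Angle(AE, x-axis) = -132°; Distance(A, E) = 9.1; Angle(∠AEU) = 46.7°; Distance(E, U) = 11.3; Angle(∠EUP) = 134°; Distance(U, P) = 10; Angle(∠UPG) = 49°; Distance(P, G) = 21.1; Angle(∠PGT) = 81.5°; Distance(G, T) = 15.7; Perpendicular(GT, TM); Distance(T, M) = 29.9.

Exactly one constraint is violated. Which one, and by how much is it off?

Distance(T, M) = 29.9 — off by 6.80.

A = (0.00, 0.00) ✓; AE at -132.0° ✓; |AE| = 9.100 ✓; ∠AEU = 46.70° ✓; |EU| = 11.30 ✓; ∠EUP = 134.0° ✓; |UP| = 10.00 ✓; ∠UPG = 49.00° ✓; |PG| = 21.10 ✓; ∠PGT = 81.50° ✓; |GT| = 15.70 ✓; ∠(GT, TM) = 90.00° ✓; |TM| = 36.70 ✗.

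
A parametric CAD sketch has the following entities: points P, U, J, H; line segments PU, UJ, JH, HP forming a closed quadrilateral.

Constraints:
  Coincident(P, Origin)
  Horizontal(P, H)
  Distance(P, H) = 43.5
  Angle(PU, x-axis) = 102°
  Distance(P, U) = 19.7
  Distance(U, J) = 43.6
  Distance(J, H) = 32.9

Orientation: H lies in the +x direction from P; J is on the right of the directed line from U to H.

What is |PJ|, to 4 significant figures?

25.33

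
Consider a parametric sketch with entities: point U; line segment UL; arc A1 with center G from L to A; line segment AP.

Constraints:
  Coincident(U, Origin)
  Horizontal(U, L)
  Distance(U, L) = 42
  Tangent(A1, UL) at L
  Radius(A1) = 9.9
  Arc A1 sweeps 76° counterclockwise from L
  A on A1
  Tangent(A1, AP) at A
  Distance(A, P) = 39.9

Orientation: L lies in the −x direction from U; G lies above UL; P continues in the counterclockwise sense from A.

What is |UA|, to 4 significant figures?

33.25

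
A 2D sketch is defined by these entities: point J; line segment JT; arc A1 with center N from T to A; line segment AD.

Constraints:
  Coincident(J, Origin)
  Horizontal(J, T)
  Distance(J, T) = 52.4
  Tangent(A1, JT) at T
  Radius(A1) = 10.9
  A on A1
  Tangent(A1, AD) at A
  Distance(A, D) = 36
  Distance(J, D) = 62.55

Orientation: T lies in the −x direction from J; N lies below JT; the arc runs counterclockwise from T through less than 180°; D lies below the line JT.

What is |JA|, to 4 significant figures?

63.75

J is at the origin; J and T share the same y with |JT| = 52.4 and T on the −x side, so T = (-52.40, 0.000). Tangency of A1 to JT means the radius NT is perpendicular to JT, so N = T + (0, -10.9) = (-52.40, -10.90). Since NA ⟂ AD (tangency), |ND| = √(10.9² + 36.0²) = 37.61 regardless of where A sits on A1. So D lies on both circle(J, 62.55) and circle(N, 37.61); the below-JT intersection is D = (-41.42, -46.87). A is the foot of the tangent from D: A = (-61.46, -16.97).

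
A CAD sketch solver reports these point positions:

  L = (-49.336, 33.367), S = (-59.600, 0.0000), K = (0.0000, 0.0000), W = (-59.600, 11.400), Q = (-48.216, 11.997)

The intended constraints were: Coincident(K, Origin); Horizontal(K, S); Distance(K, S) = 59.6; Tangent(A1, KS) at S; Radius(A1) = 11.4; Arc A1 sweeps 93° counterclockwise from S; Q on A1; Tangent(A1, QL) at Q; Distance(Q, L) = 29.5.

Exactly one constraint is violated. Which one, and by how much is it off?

Distance(Q, L) = 29.5 — off by 8.10.

K = (0.00, 0.00) ✓; K.y = 0.00, S.y = 0.00 ✓; |KS| = 59.60 ✓; ∠(WS, SK) = 90.00° ✓; |WS| = 11.40 ✓; bearing(W→Q) − bearing(W→S) = 93.00° ✓; |WQ| = 11.40 ✓; ∠(WQ, QL) = 90.00° ✓; |QL| = 21.40 ✗.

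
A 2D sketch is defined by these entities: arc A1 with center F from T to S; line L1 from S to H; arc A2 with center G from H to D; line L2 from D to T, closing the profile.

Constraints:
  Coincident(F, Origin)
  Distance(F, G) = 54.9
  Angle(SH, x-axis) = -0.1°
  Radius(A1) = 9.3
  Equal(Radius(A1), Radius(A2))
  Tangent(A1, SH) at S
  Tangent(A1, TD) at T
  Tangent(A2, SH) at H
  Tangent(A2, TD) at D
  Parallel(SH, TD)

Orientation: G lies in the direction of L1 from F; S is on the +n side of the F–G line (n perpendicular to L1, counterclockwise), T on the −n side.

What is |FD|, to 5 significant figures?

55.682

The slot axis is L1's direction at -0.1°, so u = (cos -0.1°, sin -0.1°) = (1.0000, -0.0017453) and n = (−sin -0.1°, cos -0.1°) = (0.0017453, 1.0000). F is at the origin and G lies 54.9 along u from F, so G = 54.9·u = (54.900, -0.095819). Tangency of A1 to both parallel lines with radius 9.3 puts S and T at F ± 9.3·n: S = (0.016232, 9.3000), T = (-0.016232, -9.3000). Equal radii place H and D the same way about G: H = G + 9.3·n = (54.916, 9.2042), D = G − 9.3·n = (54.884, -9.3958). Then |FD| = |D − F| = 55.682.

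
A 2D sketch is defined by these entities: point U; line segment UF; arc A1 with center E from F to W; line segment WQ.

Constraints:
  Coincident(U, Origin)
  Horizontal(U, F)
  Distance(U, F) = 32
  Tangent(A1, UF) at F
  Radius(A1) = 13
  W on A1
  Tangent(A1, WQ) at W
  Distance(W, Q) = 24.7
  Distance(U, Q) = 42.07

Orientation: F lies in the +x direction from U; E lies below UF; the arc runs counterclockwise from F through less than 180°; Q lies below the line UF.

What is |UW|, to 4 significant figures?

22.97

Checks: |EW| = 13.00 ✓; ∠(EW, WQ) = 90.00° ✓; |WQ| = 24.70 ✓; |UQ| = 42.07 ✓.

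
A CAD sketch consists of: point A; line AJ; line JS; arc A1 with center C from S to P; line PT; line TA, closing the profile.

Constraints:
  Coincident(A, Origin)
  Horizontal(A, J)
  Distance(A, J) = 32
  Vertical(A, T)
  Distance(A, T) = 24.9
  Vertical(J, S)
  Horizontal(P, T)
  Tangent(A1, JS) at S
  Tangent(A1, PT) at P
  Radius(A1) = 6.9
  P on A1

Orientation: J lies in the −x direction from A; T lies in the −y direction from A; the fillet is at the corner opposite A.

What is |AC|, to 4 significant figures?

30.89

A is at the origin; A and J share the same y with |AJ| = 32.0 and J on the −x side, so J = (-32.00, 0.000). A and T share the same x with |AT| = 24.9 and T on the −y side, so T = (0.000, -24.90). The virtual corner opposite A is at (-32.00, -24.90). The tangent condition forces CS to be normal to JS and A1 meets PT tangentially, so CP is at right angles to PT, with radius 6.9, so the center C sits 6.9 in from both sides at C = (-25.10, -18.00). Then |AC| = |C − A| = 30.89.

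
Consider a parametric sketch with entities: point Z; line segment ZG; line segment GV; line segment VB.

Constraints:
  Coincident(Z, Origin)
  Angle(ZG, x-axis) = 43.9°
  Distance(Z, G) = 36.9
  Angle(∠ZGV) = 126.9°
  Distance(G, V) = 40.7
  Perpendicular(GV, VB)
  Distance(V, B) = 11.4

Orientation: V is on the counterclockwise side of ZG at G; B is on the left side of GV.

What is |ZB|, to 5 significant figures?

65.412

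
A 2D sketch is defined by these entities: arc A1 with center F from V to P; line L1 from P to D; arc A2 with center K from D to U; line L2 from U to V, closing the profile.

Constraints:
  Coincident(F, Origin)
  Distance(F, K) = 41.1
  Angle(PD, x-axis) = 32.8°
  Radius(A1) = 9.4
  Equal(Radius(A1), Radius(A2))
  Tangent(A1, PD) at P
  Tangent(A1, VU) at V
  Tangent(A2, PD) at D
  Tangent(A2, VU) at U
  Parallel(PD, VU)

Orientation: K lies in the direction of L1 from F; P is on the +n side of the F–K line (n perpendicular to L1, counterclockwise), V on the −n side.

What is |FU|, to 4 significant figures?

42.16

The slot axis is L1's direction at 32.8°, so u = (cos 32.8°, sin 32.8°) = (0.8406, 0.5417) and n = (−sin 32.8°, cos 32.8°) = (-0.5417, 0.8406). F is at the origin and K lies 41.1 along u from F, so K = 41.1·u = (34.55, 22.26). Tangency of A1 to both parallel lines with radius 9.4 puts P and V at F ± 9.4·n: P = (-5.092, 7.901), V = (5.092, -7.901). Equal radii place D and U the same way about K: D = K + 9.4·n = (29.46, 30.17), U = K − 9.4·n = (39.64, 14.36). Then |FU| = |U − F| = 42.16.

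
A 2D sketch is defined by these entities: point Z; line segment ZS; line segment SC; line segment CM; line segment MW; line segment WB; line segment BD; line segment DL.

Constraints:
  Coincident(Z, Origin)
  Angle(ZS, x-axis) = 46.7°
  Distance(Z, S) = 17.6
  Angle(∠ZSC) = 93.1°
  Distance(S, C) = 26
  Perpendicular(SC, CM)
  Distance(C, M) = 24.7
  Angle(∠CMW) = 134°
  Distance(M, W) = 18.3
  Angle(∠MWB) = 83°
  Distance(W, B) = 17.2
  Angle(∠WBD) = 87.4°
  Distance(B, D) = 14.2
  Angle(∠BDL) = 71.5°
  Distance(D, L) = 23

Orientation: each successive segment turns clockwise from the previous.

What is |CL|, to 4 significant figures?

38.17

Z is at the origin; ZS runs at 46.7° with length 17.6, so S = (12.07, 12.81). ∠ZSC = 93.1° gives SC at -40.20° from the x-axis; with |SC| = 26.0, C = (31.93, -3.973). SC ⟂ CM, so CM runs at -130.2°; with |CM| = 24.7, M = (15.99, -22.84). ∠CMW = 134.0° gives MW at -176.2° from the x-axis; with |MW| = 18.3, W = (-2.273, -24.05). ∠MWB = 83.0° gives WB at 86.80° from the x-axis; with |WB| = 17.2, B = (-1.313, -6.878). ∠WBD = 87.4° gives BD at -5.800° from the x-axis; with |BD| = 14.2, D = (12.81, -8.313). ∠BDL = 71.5° gives DL at -114.3° from the x-axis; with |DL| = 23.0, L = (3.349, -29.28). Then |CL| = |L − C| = 38.17.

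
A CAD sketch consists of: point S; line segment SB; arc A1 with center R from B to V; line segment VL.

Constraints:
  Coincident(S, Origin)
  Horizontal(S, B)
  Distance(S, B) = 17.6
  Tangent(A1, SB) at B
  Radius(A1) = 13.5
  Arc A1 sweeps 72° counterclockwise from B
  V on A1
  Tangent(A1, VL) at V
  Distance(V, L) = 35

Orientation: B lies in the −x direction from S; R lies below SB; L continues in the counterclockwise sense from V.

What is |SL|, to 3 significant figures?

59.3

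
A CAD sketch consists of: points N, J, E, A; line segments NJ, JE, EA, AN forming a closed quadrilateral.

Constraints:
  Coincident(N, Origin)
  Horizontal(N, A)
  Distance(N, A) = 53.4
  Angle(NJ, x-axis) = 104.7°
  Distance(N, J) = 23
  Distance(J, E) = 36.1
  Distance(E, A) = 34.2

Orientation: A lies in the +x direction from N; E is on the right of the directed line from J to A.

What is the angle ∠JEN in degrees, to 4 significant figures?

35.22°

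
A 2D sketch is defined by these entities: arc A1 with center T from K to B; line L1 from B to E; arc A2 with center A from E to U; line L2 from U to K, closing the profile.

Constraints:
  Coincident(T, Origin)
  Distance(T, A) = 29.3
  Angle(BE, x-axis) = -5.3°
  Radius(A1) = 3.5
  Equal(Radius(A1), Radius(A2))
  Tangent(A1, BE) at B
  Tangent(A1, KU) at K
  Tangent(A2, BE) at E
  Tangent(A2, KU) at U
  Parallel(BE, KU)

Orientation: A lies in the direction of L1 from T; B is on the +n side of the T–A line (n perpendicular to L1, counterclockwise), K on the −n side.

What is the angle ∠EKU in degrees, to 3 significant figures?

13.4°

Tangency of A1 to both parallel lines with radius 3.5 puts B and K at T ± 3.5·n: B = (0.323, 3.49), K = (-0.323, -3.49). Equal radii place E and U the same way about A: E = A + 3.5·n = (29.5, 0.779), U = A − 3.5·n = (28.9, -6.19). Then cos ∠EKU = KE·KU / (|KE||KU|), giving 13.4°.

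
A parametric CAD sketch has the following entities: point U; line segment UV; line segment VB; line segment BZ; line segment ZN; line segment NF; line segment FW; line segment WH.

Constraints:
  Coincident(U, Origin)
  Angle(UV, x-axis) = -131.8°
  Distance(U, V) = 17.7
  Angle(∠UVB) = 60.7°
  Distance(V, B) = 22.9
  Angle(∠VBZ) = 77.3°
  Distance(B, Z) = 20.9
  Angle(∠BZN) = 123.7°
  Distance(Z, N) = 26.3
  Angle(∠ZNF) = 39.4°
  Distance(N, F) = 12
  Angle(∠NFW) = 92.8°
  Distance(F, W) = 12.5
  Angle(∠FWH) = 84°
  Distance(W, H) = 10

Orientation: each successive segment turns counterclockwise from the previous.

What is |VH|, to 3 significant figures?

33.9

∠NFW = 92.8° gives FW at 14.3° from the x-axis; with |FW| = 12.5, W = (4.20, 8.88). ∠FWH = 84.0° gives WH at 110° from the x-axis; with |WH| = 10.0, H = (0.727, 18.3). Then |VH| = |H − V| = 33.9.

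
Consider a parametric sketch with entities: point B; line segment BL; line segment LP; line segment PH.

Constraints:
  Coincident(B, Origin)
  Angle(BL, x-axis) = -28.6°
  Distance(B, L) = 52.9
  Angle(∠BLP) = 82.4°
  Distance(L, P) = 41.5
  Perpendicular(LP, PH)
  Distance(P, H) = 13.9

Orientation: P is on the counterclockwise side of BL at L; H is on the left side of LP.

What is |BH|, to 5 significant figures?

51.725

B is at the origin; BL runs at -28.6° with length 52.9, so L = 52.9·(cos -28.6°, sin -28.6°) = (46.445, -25.323). ∠BLP = 82.4°, so LP runs at -28.6° + (180° − 82.4°) = 69.000° from the x-axis; with |LP| = 41.5, P = L + 41.5·(cos 69.000°, sin 69.000°) = (61.318, 13.421). LP is perpendicular to PH; with |PH| = 13.9 on the left of LP, H = P + 13.9·(-0.93358, 0.35837) = (48.341, 18.402). Then |BH| = |H − B| = 51.725.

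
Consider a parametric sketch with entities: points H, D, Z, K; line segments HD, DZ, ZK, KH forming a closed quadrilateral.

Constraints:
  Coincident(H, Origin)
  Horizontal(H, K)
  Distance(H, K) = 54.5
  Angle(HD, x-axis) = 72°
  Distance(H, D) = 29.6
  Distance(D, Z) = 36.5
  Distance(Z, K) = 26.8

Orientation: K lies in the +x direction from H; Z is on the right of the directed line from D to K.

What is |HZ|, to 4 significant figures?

28.07

Checks: |DZ| = 36.50 ✓; |ZK| = 26.80 ✓.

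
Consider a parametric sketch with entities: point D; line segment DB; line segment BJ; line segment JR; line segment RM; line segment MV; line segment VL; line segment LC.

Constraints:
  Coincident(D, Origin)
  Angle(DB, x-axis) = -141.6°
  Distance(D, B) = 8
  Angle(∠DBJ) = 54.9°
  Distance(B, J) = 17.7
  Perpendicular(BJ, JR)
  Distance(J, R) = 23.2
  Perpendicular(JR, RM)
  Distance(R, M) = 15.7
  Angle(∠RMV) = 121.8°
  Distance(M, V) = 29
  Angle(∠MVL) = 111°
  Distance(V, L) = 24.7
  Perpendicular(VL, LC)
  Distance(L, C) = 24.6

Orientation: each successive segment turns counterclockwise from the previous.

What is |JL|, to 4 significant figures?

26.53

D is at the origin; DB runs at -141.6° with length 8.0, so B = (-6.270, -4.969). ∠DBJ = 54.9° gives BJ at -16.50° from the x-axis; with |BJ| = 17.7, J = (10.70, -9.996). BJ is perpendicular to JR, so JR runs at 73.50°; with |JR| = 23.2, R = (17.29, 12.25). JR is perpendicular to RM, so RM runs at 163.5°; with |RM| = 15.7, M = (2.237, 16.71). ∠RMV = 121.8° gives MV at -138.3° from the x-axis; with |MV| = 29.0, V = (-19.42, -2.584). ∠MVL = 111.0° gives VL at -69.30° from the x-axis; with |VL| = 24.7, L = (-10.68, -25.69). Then |JL| = |L − J| = 26.53.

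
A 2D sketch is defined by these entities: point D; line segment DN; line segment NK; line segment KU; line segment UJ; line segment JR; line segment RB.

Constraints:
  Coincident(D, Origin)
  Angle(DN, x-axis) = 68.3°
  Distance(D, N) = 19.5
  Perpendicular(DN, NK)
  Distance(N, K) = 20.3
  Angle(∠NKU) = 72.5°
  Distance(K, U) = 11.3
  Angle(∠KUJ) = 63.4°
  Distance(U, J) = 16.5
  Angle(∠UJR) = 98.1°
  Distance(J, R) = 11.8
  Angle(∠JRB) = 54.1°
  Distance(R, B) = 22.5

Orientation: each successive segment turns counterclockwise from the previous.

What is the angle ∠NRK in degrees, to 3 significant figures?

88.5°

∠KUJ = 63.4° gives UJ at 22.4° from the x-axis; with |UJ| = 16.5, J = (2.78, 20.6). ∠UJR = 98.1° gives JR at 104° from the x-axis; with |JR| = 11.8, R = (-0.138, 32.1). Then cos ∠NRK = RN·RK / (|RN||RK|), giving 88.5°.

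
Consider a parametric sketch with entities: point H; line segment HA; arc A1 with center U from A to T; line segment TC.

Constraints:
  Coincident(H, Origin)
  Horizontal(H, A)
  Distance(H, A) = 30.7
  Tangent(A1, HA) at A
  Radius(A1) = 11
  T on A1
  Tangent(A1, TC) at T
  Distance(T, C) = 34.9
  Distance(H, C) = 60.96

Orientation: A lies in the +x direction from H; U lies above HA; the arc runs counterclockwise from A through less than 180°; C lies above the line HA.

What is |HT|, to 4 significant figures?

43.30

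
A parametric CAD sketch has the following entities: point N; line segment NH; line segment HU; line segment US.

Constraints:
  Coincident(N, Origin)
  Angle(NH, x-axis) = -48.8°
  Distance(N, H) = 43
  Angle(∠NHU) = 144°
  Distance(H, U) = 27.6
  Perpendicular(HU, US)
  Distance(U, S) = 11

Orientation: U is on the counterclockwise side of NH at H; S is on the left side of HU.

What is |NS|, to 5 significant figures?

64.000

N is at the origin; NH runs at -48.8° with length 43.0, so H = 43.0·(cos -48.8°, sin -48.8°) = (28.324, -32.354). ∠NHU = 144.0°, so HU runs at -48.8° + (180° − 144.0°) = -12.800° from the x-axis; with |HU| = 27.6, U = H + 27.6·(cos -12.800°, sin -12.800°) = (55.238, -38.469). The perpendicularity gives US at right angles to HU; with |US| = 11.0 on the left of HU, S = U + 11.0·(0.22155, 0.97515) = (57.675, -27.742). Then |NS| = |S − N| = 64.000.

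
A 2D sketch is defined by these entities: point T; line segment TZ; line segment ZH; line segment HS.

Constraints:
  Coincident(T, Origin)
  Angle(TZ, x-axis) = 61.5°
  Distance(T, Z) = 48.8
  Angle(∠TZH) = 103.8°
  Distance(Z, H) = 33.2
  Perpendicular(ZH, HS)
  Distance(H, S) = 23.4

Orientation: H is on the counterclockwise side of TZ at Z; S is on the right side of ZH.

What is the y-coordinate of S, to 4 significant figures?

82.54

T is at the origin; TZ runs at 61.5° with length 48.8, so Z = 48.8·(cos 61.5°, sin 61.5°) = (23.29, 42.89). ∠TZH = 103.8°, so ZH runs at 61.5° + (180° − 103.8°) = 137.7° from the x-axis; with |ZH| = 33.2, H = Z + 33.2·(cos 137.7°, sin 137.7°) = (-1.270, 65.23). ZH is perpendicular to HS; with |HS| = 23.4 on the right of ZH, S = H + 23.4·(0.6730, 0.7396) = (14.48, 82.54). So S.y = 82.54.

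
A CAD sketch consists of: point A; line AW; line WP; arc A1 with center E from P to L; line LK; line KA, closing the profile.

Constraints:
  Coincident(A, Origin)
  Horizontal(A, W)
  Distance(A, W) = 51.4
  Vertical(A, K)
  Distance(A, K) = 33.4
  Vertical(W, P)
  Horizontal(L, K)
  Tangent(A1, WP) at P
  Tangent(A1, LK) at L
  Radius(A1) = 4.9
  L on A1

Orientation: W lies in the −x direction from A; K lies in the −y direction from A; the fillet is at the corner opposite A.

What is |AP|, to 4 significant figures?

58.77

A is at the origin; A and W share the same y with |AW| = 51.4 and W on the −x side, so W = (-51.40, 0.000). A and K share the same x with |AK| = 33.4 and K on the −y side, so K = (0.000, -33.40). The virtual corner opposite A is at (-51.40, -33.40). Since A1 is tangent to WP there, EP ⟂ WP and tangency of A1 to LK means the radius EL is perpendicular to LK, with radius 4.9, so the center E sits 4.9 in from both sides at E = (-46.50, -28.50). That places the tangent points at P = (-51.40, -28.50) on WP and L = (-46.50, -33.40) on LK. Then |AP| = |P − A| = 58.77.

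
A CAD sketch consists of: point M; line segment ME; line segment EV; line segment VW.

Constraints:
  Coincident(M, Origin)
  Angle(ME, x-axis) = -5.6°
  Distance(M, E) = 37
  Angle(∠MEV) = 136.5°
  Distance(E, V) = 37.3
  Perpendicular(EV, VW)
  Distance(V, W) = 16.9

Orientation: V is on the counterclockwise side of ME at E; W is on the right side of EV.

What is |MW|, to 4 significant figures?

76.87

M is at the origin; ME runs at -5.6° with length 37.0, so E = 37.0·(cos -5.6°, sin -5.6°) = (36.82, -3.611). ∠MEV = 136.5°, so EV runs at -5.6° + (180° − 136.5°) = 37.90° from the x-axis; with |EV| = 37.3, V = E + 37.3·(cos 37.90°, sin 37.90°) = (66.26, 19.30). The perpendicularity gives VW at right angles to EV; with |VW| = 16.9 on the right of EV, W = V + 16.9·(0.6143, -0.7891) = (76.64, 5.967). Then |MW| = |W − M| = 76.87.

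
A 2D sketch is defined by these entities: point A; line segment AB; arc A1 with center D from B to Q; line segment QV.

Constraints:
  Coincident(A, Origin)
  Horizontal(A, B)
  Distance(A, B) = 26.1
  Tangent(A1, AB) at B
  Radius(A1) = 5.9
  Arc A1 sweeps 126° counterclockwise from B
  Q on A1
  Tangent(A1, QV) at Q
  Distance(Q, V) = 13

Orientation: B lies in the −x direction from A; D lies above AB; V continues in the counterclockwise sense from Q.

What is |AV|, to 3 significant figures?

35.1

A is at the origin; AB is horizontal with |AB| = 26.1 and B on the −x side, so B = (-26.1, 0.00). A1 meets AB tangentially, so DB is at right angles to AB, so D = B + (0, 5.9) = (-26.1, 5.90). On A1, B sits at bearing -90° from D; a 126° counterclockwise sweep puts Q at bearing 36°, so Q = D + 5.9·(cos 36°, sin 36°) = (-21.3, 9.37). Since A1 is tangent to QV there, DQ ⟂ QV, so QV runs along (−sin 36°, cos 36°); with |QV| = 13.0, V = (-29.0, 19.9). Then |AV| = |V − A| = 35.1.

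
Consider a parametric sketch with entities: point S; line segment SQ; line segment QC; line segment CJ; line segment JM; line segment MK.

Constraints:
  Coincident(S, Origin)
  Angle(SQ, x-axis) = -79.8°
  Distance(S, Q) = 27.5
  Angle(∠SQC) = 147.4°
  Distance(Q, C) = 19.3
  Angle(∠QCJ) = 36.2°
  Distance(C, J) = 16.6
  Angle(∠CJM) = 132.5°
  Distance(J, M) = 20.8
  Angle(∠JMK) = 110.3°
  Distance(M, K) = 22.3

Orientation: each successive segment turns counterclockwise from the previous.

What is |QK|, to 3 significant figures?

24.3

∠CJM = 132.5° gives JM at 144° from the x-axis; with |JM| = 20.8, M = (-0.774, -12.5). ∠JMK = 110.3° gives MK at -146° from the x-axis; with |MK| = 22.3, K = (-19.3, -24.9). Then |QK| = |K − Q| = 24.3.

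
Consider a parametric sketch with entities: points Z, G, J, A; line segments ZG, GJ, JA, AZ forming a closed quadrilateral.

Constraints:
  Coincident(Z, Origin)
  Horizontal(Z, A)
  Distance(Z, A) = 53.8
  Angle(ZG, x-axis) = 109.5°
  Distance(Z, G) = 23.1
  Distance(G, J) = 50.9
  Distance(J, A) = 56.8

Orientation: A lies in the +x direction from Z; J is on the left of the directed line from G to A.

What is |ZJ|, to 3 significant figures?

62.0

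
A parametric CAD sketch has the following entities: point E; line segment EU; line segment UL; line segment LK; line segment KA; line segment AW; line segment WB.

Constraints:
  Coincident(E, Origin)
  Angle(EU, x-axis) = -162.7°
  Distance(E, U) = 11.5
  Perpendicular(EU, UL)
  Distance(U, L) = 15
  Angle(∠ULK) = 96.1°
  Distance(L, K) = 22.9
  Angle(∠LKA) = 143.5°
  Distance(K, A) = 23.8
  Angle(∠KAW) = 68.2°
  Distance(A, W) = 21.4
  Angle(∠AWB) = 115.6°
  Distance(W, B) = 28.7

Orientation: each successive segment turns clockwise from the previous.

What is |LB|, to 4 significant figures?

9.902

E is at the origin; EU runs at -162.7° with length 11.5, so U = (-10.98, -3.420). EU ⟂ UL, so UL runs at 107.3°; with |UL| = 15.0, L = (-15.44, 10.90). ∠ULK = 96.1° gives LK at 23.40° from the x-axis; with |LK| = 22.9, K = (5.576, 20.00). ∠LKA = 143.5° gives KA at -13.10° from the x-axis; with |KA| = 23.8, A = (28.76, 14.60). ∠KAW = 68.2° gives AW at -124.9° from the x-axis; with |AW| = 21.4, W = (16.51, -2.949). ∠AWB = 115.6° gives WB at 170.7° from the x-axis; with |WB| = 28.7, B = (-11.81, 1.689). Then |LB| = |B − L| = 9.902.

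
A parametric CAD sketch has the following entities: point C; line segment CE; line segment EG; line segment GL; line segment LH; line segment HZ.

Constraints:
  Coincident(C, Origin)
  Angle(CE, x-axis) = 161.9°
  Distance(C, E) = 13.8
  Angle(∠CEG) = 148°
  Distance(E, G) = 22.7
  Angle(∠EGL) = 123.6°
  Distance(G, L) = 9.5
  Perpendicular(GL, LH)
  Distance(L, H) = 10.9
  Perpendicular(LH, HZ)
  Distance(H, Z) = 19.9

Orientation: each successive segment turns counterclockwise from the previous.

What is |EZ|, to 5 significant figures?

8.2940

C is at the origin; CE runs at 161.9° with length 13.8, so E = (-13.117, 4.2873). ∠CEG = 148.0° gives EG at -166.10° from the x-axis; with |EG| = 22.7, G = (-35.152, -1.1658). ∠EGL = 123.6° gives GL at -109.70° from the x-axis; with |GL| = 9.5, L = (-38.355, -10.110). GL ⟂ LH, so LH runs at -19.700°; with |LH| = 10.9, H = (-28.093, -13.784). The perpendicularity gives HZ at right angles to LH, so HZ runs at 70.300°; with |HZ| = 19.9, Z = (-21.385, 4.9511). Then |EZ| = |Z − E| = 8.2940.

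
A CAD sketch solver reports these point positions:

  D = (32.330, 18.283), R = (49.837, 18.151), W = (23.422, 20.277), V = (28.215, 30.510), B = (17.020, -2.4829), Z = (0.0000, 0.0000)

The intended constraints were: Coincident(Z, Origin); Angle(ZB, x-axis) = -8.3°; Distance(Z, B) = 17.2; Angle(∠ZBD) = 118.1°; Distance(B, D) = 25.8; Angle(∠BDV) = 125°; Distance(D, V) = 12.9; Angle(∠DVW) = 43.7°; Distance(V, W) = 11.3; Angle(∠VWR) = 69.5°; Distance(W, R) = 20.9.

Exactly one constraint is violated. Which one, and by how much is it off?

Distance(W, R) = 20.9 — off by 5.60.

Z = (0.00, 0.00) ✓; ZB at -8.300° ✓; |ZB| = 17.20 ✓; ∠ZBD = 118.1° ✓; |BD| = 25.80 ✓; ∠BDV = 125.0° ✓; |DV| = 12.90 ✓; ∠DVW = 43.70° ✓; |VW| = 11.30 ✓; ∠VWR = 69.50° ✓; |WR| = 26.50 ✗.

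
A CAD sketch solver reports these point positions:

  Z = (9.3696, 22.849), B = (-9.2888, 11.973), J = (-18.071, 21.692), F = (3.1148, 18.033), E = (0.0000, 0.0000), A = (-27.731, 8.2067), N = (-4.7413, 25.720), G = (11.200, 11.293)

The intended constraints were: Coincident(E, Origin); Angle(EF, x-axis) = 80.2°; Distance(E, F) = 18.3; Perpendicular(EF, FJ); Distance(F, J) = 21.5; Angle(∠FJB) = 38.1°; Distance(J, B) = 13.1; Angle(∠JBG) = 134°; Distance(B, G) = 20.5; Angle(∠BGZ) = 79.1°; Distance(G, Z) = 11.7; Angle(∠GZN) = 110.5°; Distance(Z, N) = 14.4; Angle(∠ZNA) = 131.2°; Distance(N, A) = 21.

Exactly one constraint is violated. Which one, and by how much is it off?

Distance(N, A) = 21 — off by 7.90.

E = (0.00, 0.00) ✓; EF at 80.20° ✓; |EF| = 18.30 ✓; ∠(EF, FJ) = 90.00° ✓; |FJ| = 21.50 ✓; ∠FJB = 38.10° ✓; |JB| = 13.10 ✓; ∠JBG = 134.0° ✓; |BG| = 20.50 ✓; ∠BGZ = 79.10° ✓; |GZ| = 11.70 ✓; ∠GZN = 110.5° ✓; |ZN| = 14.40 ✓; ∠ZNA = 131.2° ✓; |NA| = 28.90 ✗.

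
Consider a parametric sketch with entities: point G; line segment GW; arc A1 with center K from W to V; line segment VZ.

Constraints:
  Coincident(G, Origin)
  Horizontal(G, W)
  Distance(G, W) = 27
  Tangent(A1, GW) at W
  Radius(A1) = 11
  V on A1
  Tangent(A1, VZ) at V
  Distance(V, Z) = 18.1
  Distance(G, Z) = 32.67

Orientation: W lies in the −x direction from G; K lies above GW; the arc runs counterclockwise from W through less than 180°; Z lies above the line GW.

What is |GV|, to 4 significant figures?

19.24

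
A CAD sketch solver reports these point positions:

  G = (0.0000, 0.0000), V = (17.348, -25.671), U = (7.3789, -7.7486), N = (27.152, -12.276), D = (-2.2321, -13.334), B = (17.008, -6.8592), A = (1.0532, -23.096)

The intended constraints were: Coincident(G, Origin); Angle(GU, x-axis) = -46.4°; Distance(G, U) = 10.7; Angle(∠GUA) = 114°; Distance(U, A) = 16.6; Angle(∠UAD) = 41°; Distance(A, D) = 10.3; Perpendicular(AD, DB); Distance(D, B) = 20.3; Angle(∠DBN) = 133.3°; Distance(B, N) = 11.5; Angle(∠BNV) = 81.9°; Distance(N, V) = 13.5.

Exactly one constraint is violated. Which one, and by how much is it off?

Distance(N, V) = 13.5 — off by 3.10.

G = (0.00, 0.00) ✓; GU at -46.40° ✓; |GU| = 10.70 ✓; ∠GUA = 114.0° ✓; |UA| = 16.60 ✓; ∠UAD = 41.00° ✓; |AD| = 10.30 ✓; ∠(AD, DB) = 90.00° ✓; |DB| = 20.30 ✓; ∠DBN = 133.3° ✓; |BN| = 11.50 ✓; ∠BNV = 81.90° ✓; |NV| = 16.60 ✗.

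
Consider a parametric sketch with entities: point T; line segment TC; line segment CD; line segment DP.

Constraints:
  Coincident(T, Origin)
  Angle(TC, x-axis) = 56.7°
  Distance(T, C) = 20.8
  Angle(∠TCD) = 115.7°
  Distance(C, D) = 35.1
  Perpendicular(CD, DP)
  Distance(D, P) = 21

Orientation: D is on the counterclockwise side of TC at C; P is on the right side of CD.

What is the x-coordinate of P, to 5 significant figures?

11.342

T is at the origin; TC runs at 56.7° with length 20.8, so C = 20.8·(cos 56.7°, sin 56.7°) = (11.420, 17.385). ∠TCD = 115.7°, so CD runs at 56.7° + (180° − 115.7°) = 121.00° from the x-axis; with |CD| = 35.1, D = C + 35.1·(cos 121.00°, sin 121.00°) = (-6.6582, 47.471). The perpendicularity gives DP at right angles to CD; with |DP| = 21.0 on the right of CD, P = D + 21.0·(0.85717, 0.51504) = (11.342, 58.287). So P.x = 11.342.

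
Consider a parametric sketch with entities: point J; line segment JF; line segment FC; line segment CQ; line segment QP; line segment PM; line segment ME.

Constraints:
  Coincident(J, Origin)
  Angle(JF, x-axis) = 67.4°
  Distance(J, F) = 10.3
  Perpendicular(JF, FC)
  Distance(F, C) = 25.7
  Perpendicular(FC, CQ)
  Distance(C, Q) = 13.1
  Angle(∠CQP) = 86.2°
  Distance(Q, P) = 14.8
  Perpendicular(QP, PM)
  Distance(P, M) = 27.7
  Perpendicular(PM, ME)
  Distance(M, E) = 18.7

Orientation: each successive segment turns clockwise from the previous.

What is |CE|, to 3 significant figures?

15.4

J is at the origin; JF runs at 67.4° with length 10.3, so F = (3.96, 9.51). The perpendicularity gives FC at right angles to JF, so FC runs at -22.6°; with |FC| = 25.7, C = (27.7, -0.367). FC is perpendicular to CQ, so CQ runs at -113°; with |CQ| = 13.1, Q = (22.7, -12.5). ∠CQP = 86.2° gives QP at 154° from the x-axis; with |QP| = 14.8, P = (9.39, -5.88). The perpendicularity gives PM at right angles to QP, so PM runs at 63.6°; with |PM| = 27.7, M = (21.7, 18.9). PM is perpendicular to ME, so ME runs at -26.4°; with |ME| = 18.7, E = (38.5, 10.6). Then |CE| = |E − C| = 15.4.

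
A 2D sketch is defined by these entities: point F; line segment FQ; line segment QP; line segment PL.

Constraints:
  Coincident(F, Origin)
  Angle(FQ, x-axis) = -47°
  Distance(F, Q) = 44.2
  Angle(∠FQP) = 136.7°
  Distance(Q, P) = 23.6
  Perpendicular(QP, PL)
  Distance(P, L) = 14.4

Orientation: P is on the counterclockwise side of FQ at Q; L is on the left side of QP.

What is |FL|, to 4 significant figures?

57.99

F is at the origin; FQ runs at -47.0° with length 44.2, so Q = 44.2·(cos -47.0°, sin -47.0°) = (30.14, -32.33). ∠FQP = 136.7°, so QP runs at -47.0° + (180° − 136.7°) = -3.700° from the x-axis; with |QP| = 23.6, P = Q + 23.6·(cos -3.700°, sin -3.700°) = (53.70, -33.85). QP is perpendicular to PL; with |PL| = 14.4 on the left of QP, L = P + 14.4·(0.06453, 0.9979) = (54.62, -19.48). Then |FL| = |L − F| = 57.99.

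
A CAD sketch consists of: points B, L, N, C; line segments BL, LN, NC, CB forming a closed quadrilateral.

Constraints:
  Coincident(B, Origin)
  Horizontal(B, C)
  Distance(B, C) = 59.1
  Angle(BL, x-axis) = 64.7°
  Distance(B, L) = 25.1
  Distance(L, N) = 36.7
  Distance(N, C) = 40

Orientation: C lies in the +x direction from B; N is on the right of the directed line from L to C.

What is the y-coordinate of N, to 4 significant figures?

-12.51

B is at the origin; BC is horizontal with |BC| = 59.1 and C in +x, so C = (59.1, 0). BL runs at 64.7° with |BL| = 25.1, so L = (10.73, 22.69). N is determined by |LN| = 36.7 and |NC| = 40.0 together: it lies at the intersection of circle(L, 36.7) and circle(C, 40.0). With |LC| = 53.43, the foot of the radical line on LC is 24.35 from L and the perpendicular offset is √(36.7² − 24.35²) = 27.46. Taking the right-of-LC solution: N = (21.11, -12.51).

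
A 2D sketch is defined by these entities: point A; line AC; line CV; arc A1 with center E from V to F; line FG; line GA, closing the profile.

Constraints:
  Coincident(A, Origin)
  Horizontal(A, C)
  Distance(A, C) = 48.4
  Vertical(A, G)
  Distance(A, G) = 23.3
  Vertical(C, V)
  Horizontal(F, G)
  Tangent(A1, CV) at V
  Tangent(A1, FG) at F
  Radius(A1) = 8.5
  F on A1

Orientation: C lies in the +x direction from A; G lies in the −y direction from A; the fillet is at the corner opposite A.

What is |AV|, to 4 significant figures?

50.61

A is at the origin; A and C share the same y with |AC| = 48.4 and C on the +x side, so C = (48.40, 0.000). AG is vertical with |AG| = 23.3 and G on the −y side, so G = (0.000, -23.30). The virtual corner opposite A is at (48.40, -23.30). A1 meets CV tangentially, so EV is at right angles to CV and tangency of A1 to FG means the radius EF is perpendicular to FG, with radius 8.5, so the center E sits 8.5 in from both sides at E = (39.90, -14.80). That places the tangent points at V = (48.40, -14.80) on CV and F = (39.90, -23.30) on FG. Then |AV| = |V − A| = 50.61.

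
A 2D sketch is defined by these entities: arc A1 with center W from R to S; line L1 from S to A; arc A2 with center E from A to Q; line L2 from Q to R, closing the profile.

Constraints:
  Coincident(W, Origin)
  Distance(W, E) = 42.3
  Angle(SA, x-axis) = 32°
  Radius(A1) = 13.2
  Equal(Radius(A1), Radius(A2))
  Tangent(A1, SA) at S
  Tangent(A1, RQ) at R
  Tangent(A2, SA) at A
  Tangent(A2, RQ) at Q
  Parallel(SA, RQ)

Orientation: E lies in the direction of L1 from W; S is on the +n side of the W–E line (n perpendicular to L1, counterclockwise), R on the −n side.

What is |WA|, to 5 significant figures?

44.312

The slot axis is L1's direction at 32.0°, so u = (cos 32.0°, sin 32.0°) = (0.84805, 0.52992) and n = (−sin 32.0°, cos 32.0°) = (-0.52992, 0.84805). W is at the origin and E lies 42.3 along u from W, so E = 42.3·u = (35.872, 22.416). Tangency of A1 to both parallel lines with radius 13.2 puts S and R at W ± 13.2·n: S = (-6.9949, 11.194), R = (6.9949, -11.194). Equal radii place A and Q the same way about E: A = E + 13.2·n = (28.878, 33.610), Q = E − 13.2·n = (42.867, 11.221). Then |WA| = |A − W| = 44.312.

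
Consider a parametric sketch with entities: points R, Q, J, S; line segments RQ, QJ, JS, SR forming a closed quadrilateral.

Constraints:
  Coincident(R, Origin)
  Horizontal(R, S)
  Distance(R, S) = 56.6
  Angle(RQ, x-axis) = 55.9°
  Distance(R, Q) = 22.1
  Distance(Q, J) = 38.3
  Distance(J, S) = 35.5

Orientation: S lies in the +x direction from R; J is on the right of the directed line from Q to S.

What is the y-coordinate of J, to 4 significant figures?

-17.59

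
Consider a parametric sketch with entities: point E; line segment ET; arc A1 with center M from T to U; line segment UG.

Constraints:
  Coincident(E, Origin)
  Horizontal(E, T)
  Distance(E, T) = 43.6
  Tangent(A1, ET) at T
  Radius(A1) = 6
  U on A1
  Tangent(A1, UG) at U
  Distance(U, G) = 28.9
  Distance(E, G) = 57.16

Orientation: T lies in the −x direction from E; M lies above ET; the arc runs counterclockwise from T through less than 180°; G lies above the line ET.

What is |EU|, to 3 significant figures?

38.5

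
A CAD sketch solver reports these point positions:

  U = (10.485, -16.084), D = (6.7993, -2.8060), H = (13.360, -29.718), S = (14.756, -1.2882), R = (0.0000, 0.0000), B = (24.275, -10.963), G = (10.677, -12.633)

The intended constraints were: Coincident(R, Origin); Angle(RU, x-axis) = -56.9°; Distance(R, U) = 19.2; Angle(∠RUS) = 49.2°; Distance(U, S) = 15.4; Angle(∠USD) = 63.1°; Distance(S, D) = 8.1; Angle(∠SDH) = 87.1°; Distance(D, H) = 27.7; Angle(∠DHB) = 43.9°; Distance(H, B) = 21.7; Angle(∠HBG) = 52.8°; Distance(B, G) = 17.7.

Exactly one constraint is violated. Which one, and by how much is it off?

Distance(B, G) = 17.7 — off by 4.00.

R = (0.00, 0.00) ✓; RU at -56.90° ✓; |RU| = 19.20 ✓; ∠RUS = 49.20° ✓; |US| = 15.40 ✓; ∠USD = 63.10° ✓; |SD| = 8.100 ✓; ∠SDH = 87.10° ✓; |DH| = 27.70 ✓; ∠DHB = 43.90° ✓; |HB| = 21.70 ✓; ∠HBG = 52.80° ✓; |BG| = 13.70 ✗.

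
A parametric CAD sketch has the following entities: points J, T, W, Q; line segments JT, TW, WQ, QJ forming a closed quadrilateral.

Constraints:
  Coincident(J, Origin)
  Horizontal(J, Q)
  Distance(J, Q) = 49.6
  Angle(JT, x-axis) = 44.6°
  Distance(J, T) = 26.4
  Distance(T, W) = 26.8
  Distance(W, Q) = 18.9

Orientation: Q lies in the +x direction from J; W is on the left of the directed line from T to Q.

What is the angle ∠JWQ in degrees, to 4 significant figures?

80.17°

J is at the origin; JQ is horizontal with |JQ| = 49.6 and Q in +x, so Q = (49.6, 0). JT runs at 44.6° with |JT| = 26.4, so T = (18.80, 18.54). W is determined by |TW| = 26.8 and |WQ| = 18.9 together: it lies at the intersection of circle(T, 26.8) and circle(Q, 18.9). With |TQ| = 35.95, the foot of the radical line on TQ is 23.00 from T and the perpendicular offset is √(26.8² − 23.00²) = 13.76. Taking the left-of-TQ solution: W = (45.60, 18.47).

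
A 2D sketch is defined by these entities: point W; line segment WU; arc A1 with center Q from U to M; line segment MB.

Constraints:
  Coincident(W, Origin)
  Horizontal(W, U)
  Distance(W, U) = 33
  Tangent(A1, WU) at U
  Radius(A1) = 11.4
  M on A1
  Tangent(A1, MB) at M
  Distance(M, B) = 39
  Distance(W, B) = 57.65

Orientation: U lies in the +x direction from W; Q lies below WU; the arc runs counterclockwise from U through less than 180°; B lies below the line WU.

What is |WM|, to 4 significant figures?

25.11

W is at the origin; W and U share the same y with |WU| = 33.0 and U on the +x side, so U = (33.00, 0.000). A1 meets WU tangentially, so QU is at right angles to WU, so Q = U + (0, -11.4) = (33.00, -11.40). Since QM ⟂ MB (tangency), |QB| = √(11.4² + 39.0²) = 40.63 regardless of where M sits on A1. So B lies on both circle(W, 57.65) and circle(Q, 40.63); the below-WU intersection is B = (26.04, -51.43). M is the foot of the tangent from B: M = (21.67, -12.68).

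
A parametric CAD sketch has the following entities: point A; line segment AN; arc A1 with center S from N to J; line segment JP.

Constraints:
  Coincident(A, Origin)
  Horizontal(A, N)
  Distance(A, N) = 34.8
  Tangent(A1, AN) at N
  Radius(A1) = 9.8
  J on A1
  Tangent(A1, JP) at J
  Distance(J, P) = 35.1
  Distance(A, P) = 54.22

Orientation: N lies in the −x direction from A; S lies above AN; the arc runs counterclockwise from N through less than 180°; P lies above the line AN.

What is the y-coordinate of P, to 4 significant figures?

45.78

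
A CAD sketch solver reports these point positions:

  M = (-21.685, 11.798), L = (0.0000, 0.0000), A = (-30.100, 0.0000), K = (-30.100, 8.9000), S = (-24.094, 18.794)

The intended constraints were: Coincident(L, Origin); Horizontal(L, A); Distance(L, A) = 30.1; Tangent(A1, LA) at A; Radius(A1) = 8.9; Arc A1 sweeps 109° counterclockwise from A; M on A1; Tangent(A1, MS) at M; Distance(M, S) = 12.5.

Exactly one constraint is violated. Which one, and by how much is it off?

Distance(M, S) = 12.5 — off by 5.10.

L = (0.00, 0.00) ✓; L.y = 0.00, A.y = 0.00 ✓; |LA| = 30.10 ✓; ∠(KA, AL) = 90.00° ✓; |KA| = 8.900 ✓; bearing(K→M) − bearing(K→A) = 109.0° ✓; |KM| = 8.900 ✓; ∠(KM, MS) = 90.00° ✓; |MS| = 7.399 ✗.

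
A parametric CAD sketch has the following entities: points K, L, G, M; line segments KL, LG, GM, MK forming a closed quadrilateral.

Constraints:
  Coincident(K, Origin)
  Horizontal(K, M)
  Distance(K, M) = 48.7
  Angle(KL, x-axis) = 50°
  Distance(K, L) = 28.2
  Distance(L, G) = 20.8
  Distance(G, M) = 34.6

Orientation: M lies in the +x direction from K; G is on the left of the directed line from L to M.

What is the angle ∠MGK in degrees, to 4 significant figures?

69.70°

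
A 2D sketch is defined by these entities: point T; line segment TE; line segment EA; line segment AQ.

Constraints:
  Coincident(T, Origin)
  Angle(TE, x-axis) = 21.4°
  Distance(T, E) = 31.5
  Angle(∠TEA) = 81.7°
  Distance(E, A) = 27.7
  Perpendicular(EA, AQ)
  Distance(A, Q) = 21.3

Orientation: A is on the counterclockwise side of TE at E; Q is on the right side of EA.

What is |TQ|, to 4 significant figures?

57.35

T is at the origin; TE runs at 21.4° with length 31.5, so E = 31.5·(cos 21.4°, sin 21.4°) = (29.33, 11.49). ∠TEA = 81.7°, so EA runs at 21.4° + (180° − 81.7°) = 119.7° from the x-axis; with |EA| = 27.7, A = E + 27.7·(cos 119.7°, sin 119.7°) = (15.60, 35.55). EA ⟂ AQ; with |AQ| = 21.3 on the right of EA, Q = A + 21.3·(0.8686, 0.4955) = (34.11, 46.11). Then |TQ| = |Q − T| = 57.35.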